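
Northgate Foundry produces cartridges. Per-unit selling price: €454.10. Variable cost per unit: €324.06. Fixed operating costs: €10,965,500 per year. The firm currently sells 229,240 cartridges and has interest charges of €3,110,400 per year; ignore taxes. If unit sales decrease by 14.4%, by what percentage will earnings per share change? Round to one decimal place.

Contribution at this volume is 229,240 × €130.04 = €29,810,369.60.
Operating income = contribution − fixed costs = €29,810,369.60 − €10,965,500 = €18,844,869.60.
Interest = €3,110,400.00, so EBIT − I = €15,734,469.60.
Degree of combined leverage = contribution ÷ (EBIT − I) = €29,810,369.60 ÷ €15,734,469.60 = 1.8946.
EPS therefore changes by 1.8946 × (-14.4%) = -27.3%.

-27.3%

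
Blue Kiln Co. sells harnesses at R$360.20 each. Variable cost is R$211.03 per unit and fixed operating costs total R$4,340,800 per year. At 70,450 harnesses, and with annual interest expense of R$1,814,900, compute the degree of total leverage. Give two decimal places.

Contribution at this volume is 70,450 × R$149.17 = R$10,509,026.50.
Subtracting fixed costs: EBIT = R$10,509,026.50 − R$4,340,800 = R$6,168,226.50. Interest = R$1,814,900.00, so EBIT − I = R$4,353,326.50.
DCL = contribution ÷ (EBIT − I) = R$10,509,026.50 ÷ R$4,353,326.50 = 2.4140.

2.41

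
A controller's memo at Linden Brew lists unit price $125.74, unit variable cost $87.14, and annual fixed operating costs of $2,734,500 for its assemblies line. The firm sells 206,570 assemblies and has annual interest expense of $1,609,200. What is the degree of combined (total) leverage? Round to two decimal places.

2.20

At 206,570 units, contribution = 206,570 × $38.60 = $7,973,602.00.
EBIT = $7,973,602.00 − $2,734,500 = $5,239,102.00. Interest = $1,609,200.00.
DOL = $7,973,602.00 ÷ $5,239,102.00 = 1.5219; DFL = $5,239,102.00 ÷ $3,629,902.00 = 1.4433.
DCL = DOL × DFL = 1.5219 × 1.4433 = 2.1966.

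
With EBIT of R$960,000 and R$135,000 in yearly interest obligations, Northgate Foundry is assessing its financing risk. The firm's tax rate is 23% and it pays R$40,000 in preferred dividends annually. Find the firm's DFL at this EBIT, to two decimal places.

1.24

Annual interest charges come to R$135,000.00.
Pre-tax preferred-dividend burden = R$40,000 ÷ (1 − 0.23) = R$51,948.05.
DFL = EBIT ÷ [EBIT − I − D_p/(1−t)] = R$960,000 ÷ [R$960,000 − R$135,000.00 − R$51,948.05] = R$960,000 ÷ R$773,051.95 = 1.2418.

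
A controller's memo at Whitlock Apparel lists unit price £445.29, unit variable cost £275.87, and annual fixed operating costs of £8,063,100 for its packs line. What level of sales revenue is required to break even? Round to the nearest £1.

£21,192,408

Contribution margin per unit = £445.29 − £275.87 = £169.42, a CM ratio of £169.42 ÷ £445.29 = 0.3805.
Break-even sales = FC ÷ CM ratio = £8,063,100 × £445.29 / £169.42 = £21,192,408.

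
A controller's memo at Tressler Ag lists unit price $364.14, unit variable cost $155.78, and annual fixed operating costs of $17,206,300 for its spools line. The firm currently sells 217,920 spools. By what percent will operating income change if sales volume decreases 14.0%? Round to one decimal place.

-22.5%

Contribution at this volume is 217,920 × $208.36 = $45,405,811.20.
Operating income = contribution − fixed costs = $45,405,811.20 − $17,206,300 = $28,199,511.20.
DOL = contribution ÷ EBIT = $45,405,811.20 ÷ $28,199,511.20 = 1.6102.
So EBIT moves 1.6102 × (-14.0%) = -22.5%.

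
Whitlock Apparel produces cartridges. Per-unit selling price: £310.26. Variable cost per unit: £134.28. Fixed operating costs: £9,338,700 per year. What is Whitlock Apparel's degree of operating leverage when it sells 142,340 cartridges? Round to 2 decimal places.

At 142,340 units, contribution = 142,340 × £175.98 = £25,048,993.20.
Operating income = contribution − fixed costs = £25,048,993.20 − £9,338,700 = £15,710,293.20.
So DOL = total CM / EBIT = £25,048,993.20 / £15,710,293.20 = 1.5944.

1.59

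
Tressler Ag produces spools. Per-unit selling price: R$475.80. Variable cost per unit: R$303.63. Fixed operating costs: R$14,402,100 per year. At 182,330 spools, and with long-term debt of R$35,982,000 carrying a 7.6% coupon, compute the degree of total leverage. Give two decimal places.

Total contribution margin = 182,330 × R$172.17 = R$31,391,756.10.
Subtracting fixed costs: EBIT = R$31,391,756.10 − R$14,402,100 = R$16,989,656.10. Interest = R$2,734,632.00.
DOL = R$31,391,756.10 ÷ R$16,989,656.10 = 1.8477; DFL = R$16,989,656.10 ÷ R$14,255,024.10 = 1.1918.
DCL = DOL × DFL = 1.8477 × 1.1918 = 2.2021.

2.20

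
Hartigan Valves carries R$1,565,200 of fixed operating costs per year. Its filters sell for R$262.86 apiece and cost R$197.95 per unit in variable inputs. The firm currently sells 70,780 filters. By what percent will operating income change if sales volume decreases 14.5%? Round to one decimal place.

Contribution at this volume is 70,780 × R$64.91 = R$4,594,329.80.
EBIT = R$4,594,329.80 − R$1,565,200 = R$3,029,129.80.
So DOL = total CM / EBIT = R$4,594,329.80 / R$3,029,129.80 = 1.5167.
%ΔEBIT = DOL × %ΔSales = 1.5167 × -14.5% = -22.0%.

-22.0%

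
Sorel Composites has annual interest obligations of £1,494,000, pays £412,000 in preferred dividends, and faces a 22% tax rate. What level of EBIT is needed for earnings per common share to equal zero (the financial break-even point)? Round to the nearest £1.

Preferred dividends are paid after tax, so their pre-tax equivalent is £412,000 ÷ (1 − 0.22) = £528,205.13.
Financial break-even EBIT = interest + D_p ÷ (1 − t) = £1,494,000 + £528,205.13 = £2,022,205.13.

£2,022,205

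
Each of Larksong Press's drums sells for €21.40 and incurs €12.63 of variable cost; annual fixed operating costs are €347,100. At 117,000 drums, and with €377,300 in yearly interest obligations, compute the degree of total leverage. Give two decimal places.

At 117,000 units, contribution = 117,000 × €8.77 = €1,026,090.00.
EBIT = €1,026,090.00 − €347,100 = €678,990.00. Interest = €377,300.00, so EBIT − I = €301,690.00.
Degree of total leverage = total CM / (EBIT − interest) = €1,026,090.00 / €301,690.00 = 3.4011.

3.40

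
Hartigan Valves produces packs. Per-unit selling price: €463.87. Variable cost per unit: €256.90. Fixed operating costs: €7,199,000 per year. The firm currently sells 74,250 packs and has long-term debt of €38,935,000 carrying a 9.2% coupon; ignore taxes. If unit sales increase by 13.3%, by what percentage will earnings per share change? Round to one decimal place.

+44.6%

Contribution at this volume is 74,250 × €206.97 = €15,367,522.50.
EBIT = €15,367,522.50 − €7,199,000 = €8,168,522.50.
Interest = €3,582,020.00, so EBIT − I = €4,586,502.50.
DCL = total CM / (EBIT − I) = €15,367,522.50 / €4,586,502.50 = 3.3506.
%ΔEPS = DCL × %ΔSales = 3.3506 × +13.3% = +44.6%.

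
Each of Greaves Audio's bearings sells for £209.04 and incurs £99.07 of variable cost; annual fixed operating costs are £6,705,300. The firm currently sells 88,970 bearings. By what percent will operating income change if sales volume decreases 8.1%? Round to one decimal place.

At 88,970 units, contribution = 88,970 × £109.97 = £9,784,030.90.
Operating income = contribution − fixed costs = £9,784,030.90 − £6,705,300 = £3,078,730.90.
Degree of operating leverage = £9,784,030.90 / £3,078,730.90 = 3.1779.
So EBIT moves 3.1779 × (-8.1%) = -25.7%.

-25.7%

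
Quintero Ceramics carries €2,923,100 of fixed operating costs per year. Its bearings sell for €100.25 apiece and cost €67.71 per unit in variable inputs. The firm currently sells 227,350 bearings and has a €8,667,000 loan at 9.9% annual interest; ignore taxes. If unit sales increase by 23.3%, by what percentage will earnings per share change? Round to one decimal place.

Total contribution margin = 227,350 × €32.54 = €7,397,969.00.
Subtracting fixed costs: EBIT = €7,397,969.00 − €2,923,100 = €4,474,869.00.
Interest = €858,033.00, so EBIT − I = €3,616,836.00.
Degree of combined leverage = contribution ÷ (EBIT − I) = €7,397,969.00 ÷ €3,616,836.00 = 2.0454.
%ΔEPS = DCL × %ΔSales = 2.0454 × +23.3% = +47.7%.

+47.7%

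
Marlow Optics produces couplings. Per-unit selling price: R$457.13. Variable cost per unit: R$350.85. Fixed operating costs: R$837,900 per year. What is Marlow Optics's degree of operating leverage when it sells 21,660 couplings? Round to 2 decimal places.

At 21,660 units, contribution = 21,660 × R$106.28 = R$2,302,024.80.
EBIT = R$2,302,024.80 − R$837,900 = R$1,464,124.80.
So DOL = total CM / EBIT = R$2,302,024.80 / R$1,464,124.80 = 1.5723.

1.57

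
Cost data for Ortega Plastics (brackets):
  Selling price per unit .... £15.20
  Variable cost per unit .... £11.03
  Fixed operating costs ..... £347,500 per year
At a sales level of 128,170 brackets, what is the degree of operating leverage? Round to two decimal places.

2.86

At 128,170 units, contribution = 128,170 × £4.17 = £534,468.90.
Operating income = contribution − fixed costs = £534,468.90 − £347,500 = £186,968.90.
Degree of operating leverage = £534,468.90 / £186,968.90 = 2.8586.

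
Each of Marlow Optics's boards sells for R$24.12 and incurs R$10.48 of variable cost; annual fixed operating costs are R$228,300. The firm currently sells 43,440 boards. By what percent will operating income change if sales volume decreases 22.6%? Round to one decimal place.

-36.8%

At 43,440 units, contribution = 43,440 × R$13.64 = R$592,521.60.
Operating income = contribution − fixed costs = R$592,521.60 − R$228,300 = R$364,221.60.
So DOL = total CM / EBIT = R$592,521.60 / R$364,221.60 = 1.6268.
%ΔEBIT = DOL × %ΔSales = 1.6268 × -22.6% = -36.8%.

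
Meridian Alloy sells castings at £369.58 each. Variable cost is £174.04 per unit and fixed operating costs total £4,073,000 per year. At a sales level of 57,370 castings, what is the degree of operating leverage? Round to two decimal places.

Contribution at this volume is 57,370 × £195.54 = £11,218,129.80.
Operating income = contribution − fixed costs = £11,218,129.80 − £4,073,000 = £7,145,129.80.
DOL = contribution ÷ EBIT = £11,218,129.80 ÷ £7,145,129.80 = 1.5700.

1.57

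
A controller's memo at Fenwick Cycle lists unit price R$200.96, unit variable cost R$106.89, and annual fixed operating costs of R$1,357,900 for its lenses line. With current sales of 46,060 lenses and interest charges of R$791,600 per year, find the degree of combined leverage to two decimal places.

1.98

Total contribution margin = 46,060 × R$94.07 = R$4,332,864.20.
Subtracting fixed costs: EBIT = R$4,332,864.20 − R$1,357,900 = R$2,974,964.20. Interest = R$791,600.00.
DOL = R$4,332,864.20 ÷ R$2,974,964.20 = 1.4564; DFL = R$2,974,964.20 ÷ R$2,183,364.20 = 1.3626.
DCL = DOL × DFL = 1.4564 × 1.3626 = 1.9845.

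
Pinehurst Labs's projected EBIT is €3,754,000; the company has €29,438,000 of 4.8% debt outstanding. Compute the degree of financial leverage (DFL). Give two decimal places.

Interest = €1,413,024.00.
Degree of financial leverage = EBIT / (EBIT − interest) = €3,754,000 / €2,340,976.00 = 1.6036.

1.60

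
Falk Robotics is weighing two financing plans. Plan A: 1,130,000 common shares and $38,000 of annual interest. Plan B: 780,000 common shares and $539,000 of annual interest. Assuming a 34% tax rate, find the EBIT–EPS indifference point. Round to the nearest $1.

At indifference, (EBIT − 38,000)(1 − t)/1,130,000 = (EBIT − 539,000)(1 − t)/780,000.
The (1 − t) factor cancels: (EBIT − 38,000) × 780,000 = (EBIT − 539,000) × 1,130,000.
Solving, EBIT = (539,000·1,130,000 − 38,000·780,000) / (1,130,000 − 780,000) = 579,430,000,000 / 350,000 = 1,655,514.29.

$1,655,514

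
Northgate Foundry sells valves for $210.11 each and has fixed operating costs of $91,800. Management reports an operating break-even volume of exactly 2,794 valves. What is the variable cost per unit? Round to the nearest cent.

At break-even, FC = Q × (P − VC), so P − VC = $91,800 ÷ 2,794 = $32.8561.
Hence VC = price − CM = $210.11 − $32.8561 = $177.25.

$177.25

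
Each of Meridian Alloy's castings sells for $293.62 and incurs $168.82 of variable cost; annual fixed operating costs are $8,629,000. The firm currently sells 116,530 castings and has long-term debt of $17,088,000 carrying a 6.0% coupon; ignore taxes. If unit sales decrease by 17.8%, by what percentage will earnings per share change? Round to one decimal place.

-53.0%

Contribution at this volume is 116,530 × $124.80 = $14,542,944.00.
EBIT = $14,542,944.00 − $8,629,000 = $5,913,944.00.
Interest = $1,025,280.00, so EBIT − I = $4,888,664.00.
DCL = total CM / (EBIT − I) = $14,542,944.00 / $4,888,664.00 = 2.9748.
EPS therefore changes by 2.9748 × (-17.8%) = -53.0%.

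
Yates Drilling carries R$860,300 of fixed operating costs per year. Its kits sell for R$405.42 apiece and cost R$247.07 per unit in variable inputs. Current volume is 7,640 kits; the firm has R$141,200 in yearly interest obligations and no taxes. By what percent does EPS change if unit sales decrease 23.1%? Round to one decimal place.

At 7,640 units, contribution = 7,640 × R$158.35 = R$1,209,794.00.
EBIT = R$1,209,794.00 − R$860,300 = R$349,494.00.
After interest of R$141,200.00, pre-tax earnings = R$208,294.00.
DCL = total CM / (EBIT − I) = R$1,209,794.00 / R$208,294.00 = 5.8081.
EPS therefore changes by 5.8081 × (-23.1%) = -134.2%.

-134.2%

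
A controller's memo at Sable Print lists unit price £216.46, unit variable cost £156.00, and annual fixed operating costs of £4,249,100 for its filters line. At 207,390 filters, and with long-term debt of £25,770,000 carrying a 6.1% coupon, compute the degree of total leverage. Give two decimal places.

At 207,390 units, contribution = 207,390 × £60.46 = £12,538,799.40.
EBIT = £12,538,799.40 − £4,249,100 = £8,289,699.40. Interest = £1,571,970.00.
DOL = £12,538,799.40 ÷ £8,289,699.40 = 1.5126; DFL = £8,289,699.40 ÷ £6,717,729.40 = 1.2340.
DCL = DOL × DFL = 1.5126 × 1.2340 = 1.8665.

1.87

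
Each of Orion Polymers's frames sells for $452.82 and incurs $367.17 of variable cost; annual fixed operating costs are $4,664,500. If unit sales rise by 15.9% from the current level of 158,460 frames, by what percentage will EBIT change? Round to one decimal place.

At 158,460 units, contribution = 158,460 × $85.65 = $13,572,099.00.
Subtracting fixed costs: EBIT = $13,572,099.00 − $4,664,500 = $8,907,599.00.
DOL = contribution ÷ EBIT = $13,572,099.00 ÷ $8,907,599.00 = 1.5237.
%ΔEBIT = DOL × %ΔSales = 1.5237 × +15.9% = +24.2%.

+24.2%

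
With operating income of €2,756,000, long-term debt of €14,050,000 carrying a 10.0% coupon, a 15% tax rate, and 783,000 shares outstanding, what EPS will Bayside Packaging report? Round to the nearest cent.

€1.47

Pre-tax income = €2,756,000 − €1,405,000.00 = €1,351,000.00.
Net income = €1,351,000.00 × (1 − 0.15) = €1,148,350.00.
EPS = €1,148,350.00 ÷ 783,000 = €1.47.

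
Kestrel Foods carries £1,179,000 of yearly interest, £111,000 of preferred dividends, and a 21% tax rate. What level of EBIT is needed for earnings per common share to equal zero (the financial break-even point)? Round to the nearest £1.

£1,319,506

Preferred dividends are paid after tax, so their pre-tax equivalent is £111,000 ÷ (1 − 0.21) = £140,506.33.
Financial break-even EBIT = interest + D_p ÷ (1 − t) = £1,179,000 + £140,506.33 = £1,319,506.33.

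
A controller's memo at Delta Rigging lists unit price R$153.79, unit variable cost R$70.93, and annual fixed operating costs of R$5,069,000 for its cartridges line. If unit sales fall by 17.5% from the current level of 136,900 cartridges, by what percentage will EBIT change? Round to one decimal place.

Contribution at this volume is 136,900 × R$82.86 = R$11,343,534.00.
Operating income = contribution − fixed costs = R$11,343,534.00 − R$5,069,000 = R$6,274,534.00.
So DOL = total CM / EBIT = R$11,343,534.00 / R$6,274,534.00 = 1.8079.
Operating income changes by 1.8079 × -17.5% = -31.6%.

-31.6%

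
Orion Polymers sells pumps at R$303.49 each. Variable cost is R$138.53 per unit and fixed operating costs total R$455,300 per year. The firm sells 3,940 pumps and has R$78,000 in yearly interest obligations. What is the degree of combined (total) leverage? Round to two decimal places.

Contribution at this volume is 3,940 × R$164.96 = R$649,942.40.
Operating income = contribution − fixed costs = R$649,942.40 − R$455,300 = R$194,642.40. Interest = R$78,000.00, so EBIT − I = R$116,642.40.
Degree of total leverage = total CM / (EBIT − interest) = R$649,942.40 / R$116,642.40 = 5.5721.

5.57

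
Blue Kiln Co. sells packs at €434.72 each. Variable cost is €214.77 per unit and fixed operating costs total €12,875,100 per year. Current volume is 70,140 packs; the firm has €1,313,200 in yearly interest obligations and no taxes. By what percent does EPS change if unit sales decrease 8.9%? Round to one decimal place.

-110.8%

At 70,140 units, contribution = 70,140 × €219.95 = €15,427,293.00.
Subtracting fixed costs: EBIT = €15,427,293.00 − €12,875,100 = €2,552,193.00.
After interest of €1,313,200.00, pre-tax earnings = €1,238,993.00.
DCL = total CM / (EBIT − I) = €15,427,293.00 / €1,238,993.00 = 12.4515.
EPS therefore changes by 12.4515 × (-8.9%) = -110.8%.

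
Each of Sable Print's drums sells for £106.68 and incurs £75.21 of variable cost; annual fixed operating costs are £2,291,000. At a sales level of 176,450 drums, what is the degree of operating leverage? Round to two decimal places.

Contribution at this volume is 176,450 × £31.47 = £5,552,881.50.
Subtracting fixed costs: EBIT = £5,552,881.50 − £2,291,000 = £3,261,881.50.
So DOL = total CM / EBIT = £5,552,881.50 / £3,261,881.50 = 1.7024.

1.70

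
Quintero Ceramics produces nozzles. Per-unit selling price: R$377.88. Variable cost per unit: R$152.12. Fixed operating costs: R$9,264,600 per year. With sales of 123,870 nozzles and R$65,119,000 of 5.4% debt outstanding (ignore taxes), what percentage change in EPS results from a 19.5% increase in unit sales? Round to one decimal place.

+35.9%

At 123,870 units, contribution = 123,870 × R$225.76 = R$27,964,891.20.
Subtracting fixed costs: EBIT = R$27,964,891.20 − R$9,264,600 = R$18,700,291.20.
After interest of R$3,516,426.00, pre-tax earnings = R$15,183,865.20.
DCL = total CM / (EBIT − I) = R$27,964,891.20 / R$15,183,865.20 = 1.8418.
%ΔEPS = DCL × %ΔSales = 1.8418 × +19.5% = +35.9%.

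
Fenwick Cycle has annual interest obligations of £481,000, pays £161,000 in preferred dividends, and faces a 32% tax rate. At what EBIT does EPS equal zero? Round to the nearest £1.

Grossing the preferred dividend up to pre-tax terms: £161,000 / (1 − 0.32) = £236,764.71.
Financial break-even EBIT = interest + D_p ÷ (1 − t) = £481,000 + £236,764.71 = £717,764.71.

£717,765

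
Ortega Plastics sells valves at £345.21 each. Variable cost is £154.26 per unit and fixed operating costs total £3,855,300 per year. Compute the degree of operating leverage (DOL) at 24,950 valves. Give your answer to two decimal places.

At 24,950 units, contribution = 24,950 × £190.95 = £4,764,202.50.
EBIT = £4,764,202.50 − £3,855,300 = £908,902.50.
DOL = contribution ÷ EBIT = £4,764,202.50 ÷ £908,902.50 = 5.2417.

5.24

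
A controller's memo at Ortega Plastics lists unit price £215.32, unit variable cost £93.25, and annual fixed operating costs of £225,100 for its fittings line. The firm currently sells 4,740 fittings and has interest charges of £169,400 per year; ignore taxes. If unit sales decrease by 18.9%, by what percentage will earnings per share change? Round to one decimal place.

Contribution at this volume is 4,740 × £122.07 = £578,611.80.
Operating income = contribution − fixed costs = £578,611.80 − £225,100 = £353,511.80.
Interest = £169,400.00, so EBIT − I = £184,111.80.
Degree of combined leverage = contribution ÷ (EBIT − I) = £578,611.80 ÷ £184,111.80 = 3.1427.
EPS therefore changes by 3.1427 × (-18.9%) = -59.4%.

-59.4%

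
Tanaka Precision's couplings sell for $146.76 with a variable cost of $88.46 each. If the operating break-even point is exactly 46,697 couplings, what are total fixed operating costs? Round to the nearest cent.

$2,722,435.10

Contribution margin per unit = $146.76 − $88.46 = $58.30.
Since BE = FC / CM, FC = 46,697 × $58.30 = $2,722,435.10.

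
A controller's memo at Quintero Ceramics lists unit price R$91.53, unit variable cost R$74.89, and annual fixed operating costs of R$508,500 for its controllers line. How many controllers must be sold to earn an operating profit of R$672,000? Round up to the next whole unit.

70,944 controllers

Each unit contributes R$91.53 − R$74.89 = R$16.64.
Units = (FC + target) / CM = (R$508,500 + R$672,000) / R$16.64 = 70,943.51, so 70,944 controllers.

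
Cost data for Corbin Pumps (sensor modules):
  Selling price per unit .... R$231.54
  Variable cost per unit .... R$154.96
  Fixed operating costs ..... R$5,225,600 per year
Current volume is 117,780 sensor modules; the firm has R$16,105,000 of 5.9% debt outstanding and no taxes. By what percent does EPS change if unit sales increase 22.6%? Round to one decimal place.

+71.7%

At 117,780 units, contribution = 117,780 × R$76.58 = R$9,019,592.40.
EBIT = R$9,019,592.40 − R$5,225,600 = R$3,793,992.40.
After interest of R$950,195.00, pre-tax earnings = R$2,843,797.40.
Degree of combined leverage = contribution ÷ (EBIT − I) = R$9,019,592.40 ÷ R$2,843,797.40 = 3.1717.
%ΔEPS = DCL × %ΔSales = 3.1717 × +22.6% = +71.7%.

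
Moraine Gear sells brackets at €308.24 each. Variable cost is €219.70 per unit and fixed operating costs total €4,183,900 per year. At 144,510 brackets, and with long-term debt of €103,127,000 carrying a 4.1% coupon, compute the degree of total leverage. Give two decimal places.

2.92

Total contribution margin = 144,510 × €88.54 = €12,794,915.40.
EBIT = €12,794,915.40 − €4,183,900 = €8,611,015.40. Interest = €4,228,207.00, so EBIT − I = €4,382,808.40.
DCL = contribution ÷ (EBIT − I) = €12,794,915.40 ÷ €4,382,808.40 = 2.9193.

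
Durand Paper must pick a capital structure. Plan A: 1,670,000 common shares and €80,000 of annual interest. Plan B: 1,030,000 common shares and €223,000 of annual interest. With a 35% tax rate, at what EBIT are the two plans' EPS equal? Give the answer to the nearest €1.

Set EPS_A = EPS_B: (EBIT − €80,000)(1 − 0.35) ÷ 1,670,000 = (EBIT − €223,000)(1 − 0.35) ÷ 1,030,000.
Cancelling (1 − t) and cross-multiplying: 1,030,000·(EBIT − 80,000) = 1,670,000·(EBIT − 223,000).
Solving, EBIT = (223,000·1,670,000 − 80,000·1,030,000) / (1,670,000 − 1,030,000) = 290,010,000,000 / 640,000 = 453,140.62.

€453,141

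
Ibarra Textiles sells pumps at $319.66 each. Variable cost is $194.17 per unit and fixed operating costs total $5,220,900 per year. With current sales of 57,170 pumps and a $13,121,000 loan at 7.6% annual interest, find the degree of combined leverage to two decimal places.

At 57,170 units, contribution = 57,170 × $125.49 = $7,174,263.30.
Operating income = contribution − fixed costs = $7,174,263.30 − $5,220,900 = $1,953,363.30. Interest = $997,196.00.
DOL = $7,174,263.30 ÷ $1,953,363.30 = 3.6728; DFL = $1,953,363.30 ÷ $956,167.30 = 2.0429.
Combined leverage = 3.6728 × 2.0429 = 7.5032.

7.50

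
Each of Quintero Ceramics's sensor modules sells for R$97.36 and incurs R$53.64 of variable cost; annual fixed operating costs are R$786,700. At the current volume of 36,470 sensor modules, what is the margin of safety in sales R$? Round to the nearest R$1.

Contribution margin per unit = R$97.36 − R$53.64 = R$43.72. Break-even units = R$786,700 ÷ R$43.72 = 17,994.05; break-even revenue = 17,994.05 × R$97.36 = R$1,751,901.01.
Current sales = 36,470 × R$97.36 = R$3,550,719.20.
Margin of safety = R$3,550,719.20 − R$1,751,901.01 = R$1,798,818.

R$1,798,818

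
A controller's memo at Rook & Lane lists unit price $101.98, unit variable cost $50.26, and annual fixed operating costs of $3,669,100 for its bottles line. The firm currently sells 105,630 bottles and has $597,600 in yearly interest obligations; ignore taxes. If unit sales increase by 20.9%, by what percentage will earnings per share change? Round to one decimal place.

Total contribution margin = 105,630 × $51.72 = $5,463,183.60.
Subtracting fixed costs: EBIT = $5,463,183.60 − $3,669,100 = $1,794,083.60.
After interest of $597,600.00, pre-tax earnings = $1,196,483.60.
DCL = total CM / (EBIT − I) = $5,463,183.60 / $1,196,483.60 = 4.5660.
EPS therefore changes by 4.5660 × (+20.9%) = +95.4%.

+95.4%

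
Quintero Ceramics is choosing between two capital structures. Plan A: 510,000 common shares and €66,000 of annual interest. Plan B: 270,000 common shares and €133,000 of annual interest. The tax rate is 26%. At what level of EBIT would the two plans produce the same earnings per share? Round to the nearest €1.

Set EPS_A = EPS_B: (EBIT − €66,000)(1 − 0.26) ÷ 510,000 = (EBIT − €133,000)(1 − 0.26) ÷ 270,000.
The (1 − t) factor cancels: (EBIT − 66,000) × 270,000 = (EBIT − 133,000) × 510,000.
EBIT × (510,000 − 270,000) = 133,000 × 510,000 − 66,000 × 270,000 = 50,010,000,000, so EBIT = 50,010,000,000 ÷ 240,000 = 208,375.00.

€208,375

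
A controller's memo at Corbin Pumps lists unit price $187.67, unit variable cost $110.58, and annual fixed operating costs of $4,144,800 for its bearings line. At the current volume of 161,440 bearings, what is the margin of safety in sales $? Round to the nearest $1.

$20,207,231

Unit CM = price − variable cost = $187.67 − $110.58 = $77.09. Break-even units = $4,144,800 ÷ $77.09 = 53,765.73; break-even revenue = 53,765.73 × $187.67 = $10,090,214.24.
Actual sales revenue = 161,440 × $187.67 = $30,297,444.80.
Margin of safety = $30,297,444.80 − $10,090,214.24 = $20,207,231.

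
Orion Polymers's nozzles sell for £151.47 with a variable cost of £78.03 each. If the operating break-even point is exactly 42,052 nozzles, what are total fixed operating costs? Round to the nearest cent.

Unit CM = price − variable cost = £151.47 − £78.03 = £73.44.
Since BE = FC / CM, FC = 42,052 × £73.44 = £3,088,298.88.

£3,088,298.88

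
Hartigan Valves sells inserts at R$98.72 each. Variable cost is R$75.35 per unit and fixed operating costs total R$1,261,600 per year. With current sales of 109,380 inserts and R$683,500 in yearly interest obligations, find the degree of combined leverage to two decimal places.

4.18

Contribution at this volume is 109,380 × R$23.37 = R$2,556,210.60.
Operating income = contribution − fixed costs = R$2,556,210.60 − R$1,261,600 = R$1,294,610.60. Interest = R$683,500.00, so EBIT − I = R$611,110.60.
DCL = contribution ÷ (EBIT − I) = R$2,556,210.60 ÷ R$611,110.60 = 4.1829.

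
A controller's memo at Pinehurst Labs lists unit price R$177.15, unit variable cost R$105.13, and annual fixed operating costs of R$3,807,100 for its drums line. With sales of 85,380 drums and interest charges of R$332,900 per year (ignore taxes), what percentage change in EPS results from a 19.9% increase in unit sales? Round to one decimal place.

Contribution at this volume is 85,380 × R$72.02 = R$6,149,067.60.
EBIT = R$6,149,067.60 − R$3,807,100 = R$2,341,967.60.
After interest of R$332,900.00, pre-tax earnings = R$2,009,067.60.
DCL = total CM / (EBIT − I) = R$6,149,067.60 / R$2,009,067.60 = 3.0607.
EPS therefore changes by 3.0607 × (+19.9%) = +60.9%.

+60.9%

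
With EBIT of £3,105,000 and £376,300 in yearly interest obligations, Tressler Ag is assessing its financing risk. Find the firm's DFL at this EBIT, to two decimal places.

1.14

Interest = £376,300.00.
Degree of financial leverage = EBIT / (EBIT − interest) = £3,105,000 / £2,728,700.00 = 1.1379.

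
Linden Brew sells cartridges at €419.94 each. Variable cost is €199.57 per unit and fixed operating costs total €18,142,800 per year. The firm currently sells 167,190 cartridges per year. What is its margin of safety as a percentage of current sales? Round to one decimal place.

50.8%

Each unit contributes €419.94 − €199.57 = €220.37. Break-even units = €18,142,800 ÷ €220.37 = 82,328.81; break-even revenue = 82,328.81 × €419.94 = €34,573,160.74.
Current sales = 167,190 × €419.94 = €70,209,768.60.
Margin of safety = (€70,209,768.60 − €34,573,160.74) ÷ €70,209,768.60 = 50.8%.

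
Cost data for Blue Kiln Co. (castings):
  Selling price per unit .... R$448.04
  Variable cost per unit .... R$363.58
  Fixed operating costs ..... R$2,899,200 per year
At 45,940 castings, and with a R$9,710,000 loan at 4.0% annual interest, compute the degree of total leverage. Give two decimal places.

Total contribution margin = 45,940 × R$84.46 = R$3,880,092.40.
Operating income = contribution − fixed costs = R$3,880,092.40 − R$2,899,200 = R$980,892.40. Interest = R$388,400.00.
DOL = R$3,880,092.40 ÷ R$980,892.40 = 3.9557; DFL = R$980,892.40 ÷ R$592,492.40 = 1.6555.
DCL = DOL × DFL = 3.9557 × 1.6555 = 6.5487.

6.55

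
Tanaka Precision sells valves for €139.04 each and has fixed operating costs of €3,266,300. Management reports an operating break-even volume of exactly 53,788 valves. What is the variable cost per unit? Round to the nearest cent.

€78.31

At break-even, FC = Q × (P − VC), so P − VC = €3,266,300 ÷ 53,788 = €60.7254.
Variable cost per unit = €139.04 − €60.7254 = €78.31.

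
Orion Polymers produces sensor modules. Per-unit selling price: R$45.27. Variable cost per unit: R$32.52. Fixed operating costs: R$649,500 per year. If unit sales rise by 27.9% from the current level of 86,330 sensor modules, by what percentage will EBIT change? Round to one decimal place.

At 86,330 units, contribution = 86,330 × R$12.75 = R$1,100,707.50.
EBIT = R$1,100,707.50 − R$649,500 = R$451,207.50.
Degree of operating leverage = R$1,100,707.50 / R$451,207.50 = 2.4395.
So EBIT moves 2.4395 × (+27.9%) = +68.1%.

+68.1%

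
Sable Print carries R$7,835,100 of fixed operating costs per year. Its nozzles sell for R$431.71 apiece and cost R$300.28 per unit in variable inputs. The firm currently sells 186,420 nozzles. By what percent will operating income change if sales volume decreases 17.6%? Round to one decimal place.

-25.9%

Contribution at this volume is 186,420 × R$131.43 = R$24,501,180.60.
Operating income = contribution − fixed costs = R$24,501,180.60 − R$7,835,100 = R$16,666,080.60.
DOL = contribution ÷ EBIT = R$24,501,180.60 ÷ R$16,666,080.60 = 1.4701.
So EBIT moves 1.4701 × (-17.6%) = -25.9%.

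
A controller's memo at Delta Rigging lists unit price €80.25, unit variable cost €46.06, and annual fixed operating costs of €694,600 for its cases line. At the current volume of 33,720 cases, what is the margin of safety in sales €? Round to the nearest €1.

€1,075,680

Contribution margin per unit = €80.25 − €46.06 = €34.19. Break-even units = €694,600 ÷ €34.19 = 20,315.88; break-even revenue = 20,315.88 × €80.25 = €1,630,349.52.
Current sales = 33,720 × €80.25 = €2,706,030.00.
Margin of safety = €2,706,030.00 − €1,630,349.52 = €1,075,680.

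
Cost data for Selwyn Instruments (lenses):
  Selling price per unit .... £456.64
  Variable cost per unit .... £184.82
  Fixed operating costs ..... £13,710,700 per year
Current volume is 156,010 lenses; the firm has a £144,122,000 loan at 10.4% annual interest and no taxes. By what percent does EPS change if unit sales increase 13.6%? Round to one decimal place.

Contribution at this volume is 156,010 × £271.82 = £42,406,638.20.
Operating income = contribution − fixed costs = £42,406,638.20 − £13,710,700 = £28,695,938.20.
Interest = £14,988,688.00, so EBIT − I = £13,707,250.20.
DCL = total CM / (EBIT − I) = £42,406,638.20 / £13,707,250.20 = 3.0937.
EPS therefore changes by 3.0937 × (+13.6%) = +42.1%.

+42.1%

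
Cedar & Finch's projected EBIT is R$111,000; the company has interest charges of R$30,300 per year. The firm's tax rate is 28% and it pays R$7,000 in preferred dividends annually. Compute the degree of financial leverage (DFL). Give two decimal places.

Interest = R$30,300.00.
Preferred dividends grossed up pre-tax: R$7,000 / (1 − 0.28) = R$9,722.22.
DFL = EBIT ÷ [EBIT − I − D_p/(1−t)] = R$111,000 ÷ [R$111,000 − R$30,300.00 − R$9,722.22] = R$111,000 ÷ R$70,977.78 = 1.5639.

1.56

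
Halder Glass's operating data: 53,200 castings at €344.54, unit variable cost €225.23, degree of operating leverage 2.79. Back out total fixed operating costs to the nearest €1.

At 53,200 units, contribution = 53,200 × €119.31 = €6,347,292.00.
Since DOL = CM ÷ EBIT, EBIT = €6,347,292.00 ÷ 2.79 = €2,275,015.05.
Fixed costs = CM − EBIT = €6,347,292.00 − €2,275,015.05 = €4,072,277.

€4,072,277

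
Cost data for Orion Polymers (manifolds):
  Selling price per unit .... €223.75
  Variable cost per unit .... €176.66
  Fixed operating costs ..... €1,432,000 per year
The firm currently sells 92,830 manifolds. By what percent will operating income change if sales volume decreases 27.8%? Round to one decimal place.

-41.3%

At 92,830 units, contribution = 92,830 × €47.09 = €4,371,364.70.
EBIT = €4,371,364.70 − €1,432,000 = €2,939,364.70.
Degree of operating leverage = €4,371,364.70 / €2,939,364.70 = 1.4872.
Operating income changes by 1.4872 × -27.8% = -41.3%.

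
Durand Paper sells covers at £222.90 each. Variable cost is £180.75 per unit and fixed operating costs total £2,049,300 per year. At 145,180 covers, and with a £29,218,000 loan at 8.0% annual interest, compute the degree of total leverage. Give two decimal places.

3.53

At 145,180 units, contribution = 145,180 × £42.15 = £6,119,337.00.
Subtracting fixed costs: EBIT = £6,119,337.00 − £2,049,300 = £4,070,037.00. Interest = £2,337,440.00, so EBIT − I = £1,732,597.00.
DCL = contribution ÷ (EBIT − I) = £6,119,337.00 ÷ £1,732,597.00 = 3.5319.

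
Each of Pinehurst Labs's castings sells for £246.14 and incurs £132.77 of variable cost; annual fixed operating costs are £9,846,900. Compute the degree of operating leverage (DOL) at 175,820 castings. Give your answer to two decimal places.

1.98

At 175,820 units, contribution = 175,820 × £113.37 = £19,932,713.40.
Operating income = contribution − fixed costs = £19,932,713.40 − £9,846,900 = £10,085,813.40.
Degree of operating leverage = £19,932,713.40 / £10,085,813.40 = 1.9763.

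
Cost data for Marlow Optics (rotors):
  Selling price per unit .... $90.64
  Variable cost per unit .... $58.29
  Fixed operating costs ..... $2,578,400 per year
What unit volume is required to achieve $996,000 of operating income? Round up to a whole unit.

110,492 rotors

Unit CM = price − variable cost = $90.64 − $58.29 = $32.35.
Need Q such that Q × $32.35 − $2,578,400 = $996,000, i.e. Q = $3,574,400 / $32.35 = 110,491.50 → 110,492.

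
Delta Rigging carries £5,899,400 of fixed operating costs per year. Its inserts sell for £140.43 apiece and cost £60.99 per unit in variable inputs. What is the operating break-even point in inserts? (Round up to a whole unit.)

74,263 inserts

Unit CM = price − variable cost = £140.43 − £60.99 = £79.44.
Break-even volume = fixed costs ÷ CM per unit = £5,899,400 ÷ £79.44 = 74,262.34, so 74,263 inserts.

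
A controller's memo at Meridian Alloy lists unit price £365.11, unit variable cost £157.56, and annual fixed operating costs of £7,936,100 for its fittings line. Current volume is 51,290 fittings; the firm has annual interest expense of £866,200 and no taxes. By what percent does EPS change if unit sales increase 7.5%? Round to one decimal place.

+43.3%

Total contribution margin = 51,290 × £207.55 = £10,645,239.50.
EBIT = £10,645,239.50 − £7,936,100 = £2,709,139.50.
After interest of £866,200.00, pre-tax earnings = £1,842,939.50.
Degree of combined leverage = contribution ÷ (EBIT − I) = £10,645,239.50 ÷ £1,842,939.50 = 5.7762.
EPS therefore changes by 5.7762 × (+7.5%) = +43.3%.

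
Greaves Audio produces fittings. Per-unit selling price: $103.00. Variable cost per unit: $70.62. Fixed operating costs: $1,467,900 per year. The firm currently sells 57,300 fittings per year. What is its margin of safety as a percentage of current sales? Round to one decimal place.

Contribution margin per unit = $103.00 − $70.62 = $32.38. Break-even units = $1,467,900 ÷ $32.38 = 45,333.54; break-even revenue = 45,333.54 × $103.00 = $4,669,354.54.
Current sales = 57,300 × $103.00 = $5,901,900.00.
Margin of safety = ($5,901,900.00 − $4,669,354.54) ÷ $5,901,900.00 = 20.9%.

20.9%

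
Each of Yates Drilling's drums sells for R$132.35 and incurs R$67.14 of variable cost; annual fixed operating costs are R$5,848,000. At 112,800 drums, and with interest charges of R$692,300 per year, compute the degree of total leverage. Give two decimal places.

9.02

Contribution at this volume is 112,800 × R$65.21 = R$7,355,688.00.
Operating income = contribution − fixed costs = R$7,355,688.00 − R$5,848,000 = R$1,507,688.00. Interest = R$692,300.00, so EBIT − I = R$815,388.00.
DCL = contribution ÷ (EBIT − I) = R$7,355,688.00 ÷ R$815,388.00 = 9.0211.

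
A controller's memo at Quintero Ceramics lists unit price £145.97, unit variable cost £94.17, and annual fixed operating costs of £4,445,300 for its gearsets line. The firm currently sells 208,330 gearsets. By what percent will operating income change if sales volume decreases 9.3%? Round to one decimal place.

At 208,330 units, contribution = 208,330 × £51.80 = £10,791,494.00.
Subtracting fixed costs: EBIT = £10,791,494.00 − £4,445,300 = £6,346,194.00.
DOL = contribution ÷ EBIT = £10,791,494.00 ÷ £6,346,194.00 = 1.7005.
%ΔEBIT = DOL × %ΔSales = 1.7005 × -9.3% = -15.8%.

-15.8%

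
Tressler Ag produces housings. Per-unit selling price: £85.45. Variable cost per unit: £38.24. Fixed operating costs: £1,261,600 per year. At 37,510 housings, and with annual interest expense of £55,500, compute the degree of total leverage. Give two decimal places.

3.90

Total contribution margin = 37,510 × £47.21 = £1,770,847.10.
Operating income = contribution − fixed costs = £1,770,847.10 − £1,261,600 = £509,247.10. Interest = £55,500.00.
DOL = £1,770,847.10 ÷ £509,247.10 = 3.4774; DFL = £509,247.10 ÷ £453,747.10 = 1.1223.
Combined leverage = 3.4774 × 1.1223 = 3.9027.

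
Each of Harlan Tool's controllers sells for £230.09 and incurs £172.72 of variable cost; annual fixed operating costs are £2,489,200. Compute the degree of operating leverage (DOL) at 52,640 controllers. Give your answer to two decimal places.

At 52,640 units, contribution = 52,640 × £57.37 = £3,019,956.80.
Subtracting fixed costs: EBIT = £3,019,956.80 − £2,489,200 = £530,756.80.
Degree of operating leverage = £3,019,956.80 / £530,756.80 = 5.6899.

5.69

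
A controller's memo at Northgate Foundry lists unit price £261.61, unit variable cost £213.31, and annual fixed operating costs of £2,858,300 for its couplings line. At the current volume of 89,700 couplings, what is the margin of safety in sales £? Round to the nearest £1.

Each unit contributes £261.61 − £213.31 = £48.30. Break-even units = £2,858,300 ÷ £48.30 = 59,178.05; break-even revenue = 59,178.05 × £261.61 = £15,481,570.66.
Current sales = 89,700 × £261.61 = £23,466,417.00.
Margin of safety = £23,466,417.00 − £15,481,570.66 = £7,984,846.

£7,984,846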